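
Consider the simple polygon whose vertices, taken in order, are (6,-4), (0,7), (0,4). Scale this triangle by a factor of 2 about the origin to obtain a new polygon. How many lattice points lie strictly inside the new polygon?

31

Using the shoelace formula, 2A = |(6·7 − 0·(-4)) + (0·4 − 0·7) + (0·(-4) − 6·4)| = 18, so the area is 9.
The number of boundary lattice points is Σ gcd(|Δx|,|Δy|) = gcd(6,11) + gcd(0,3) + gcd(6,8) = 1+3+2 = 6.
Scaling by 2 multiplies the area by 2² = 4 (so the new area is 36) and multiplies the boundary lattice-point count by 2, giving 12.
By Pick's theorem, the interior count of the dilated polygon is 36 − 12/2 + 1 = 31.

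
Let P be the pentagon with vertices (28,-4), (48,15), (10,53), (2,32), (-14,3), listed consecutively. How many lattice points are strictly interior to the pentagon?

By the shoelace formula, twice the signed area is |[28·15 − 48·(-4)] + [48·53 − 10·15] + [10·32 − 2·53] + [2·3 − (-14)·32] + [(-14)·(-4) − 28·3]| = 3646, so the area is 1823.
Along each edge there are gcd(|Δx|,|Δy|)+1 lattice points, so counting each shared vertex once the boundary has gcd(20,19) + gcd(38,38) + gcd(8,21) + gcd(16,29) + gcd(42,7) = 1+38+1+1+7 = 48.
Pick's theorem gives I = A − B/2 + 1 = 1823 − 48/2 + 1 = 1800.

1800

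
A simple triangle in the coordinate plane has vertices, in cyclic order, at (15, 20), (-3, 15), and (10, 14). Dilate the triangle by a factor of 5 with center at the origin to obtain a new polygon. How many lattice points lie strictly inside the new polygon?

Using the shoelace formula, 2A = |(15·15 − (-3)·20) + ((-3)·14 − 10·15) + (10·20 − 15·14)| = 83, so the area is 41.5.
Along each edge there are gcd(|Δx|,|Δy|)+1 lattice points, so counting each shared vertex once the boundary has gcd(18,5) + gcd(13,1) + gcd(5,6) = 1+1+1 = 3.
Scaling by 5 multiplies the area by 5² = 25 (so the new area is 2075/2) and multiplies the boundary lattice-point count by 5, giving 15.
By Pick's theorem, the interior count of the dilated polygon is 2075/2 − 15/2 + 1 = 1031.

1031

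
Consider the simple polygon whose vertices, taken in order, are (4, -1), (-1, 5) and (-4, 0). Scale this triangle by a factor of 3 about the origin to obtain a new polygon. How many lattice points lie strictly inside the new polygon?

190

Using the shoelace formula, 2A = |[4·5 − (-1)·(-1)] + [(-1)·0 − (-4)·5] + [(-4)·(-1) − 4·0]| = 43, so the area is 21.5.
Along each edge there are gcd(|Δx|,|Δy|)+1 lattice points, so counting each shared vertex once the boundary has gcd(5,6) + gcd(3,5) + gcd(8,1) = 1+1+1 = 3.
Scaling by 3 multiplies the area by 3² = 9 (so the new area is 193.5) and multiplies the boundary lattice-point count by 3, giving 9.
By Pick's theorem, the interior count of the dilated polygon is 193.5 − 9/2 + 1 = 190.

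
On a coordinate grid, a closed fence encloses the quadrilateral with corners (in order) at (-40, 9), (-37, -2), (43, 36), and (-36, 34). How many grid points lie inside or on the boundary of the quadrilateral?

The shoelace formula gives twice the area as |((-40)·(-2) − (-37)·9) + ((-37)·36 − 43·(-2)) + (43·34 − (-36)·36) + ((-36)·9 − (-40)·34)| = 2961, so the area is 1480.5.
Along each edge there are gcd(|Δx|,|Δy|)+1 lattice points, so counting each shared vertex once the boundary has gcd(3,11) + gcd(80,38) + gcd(79,2) + gcd(4,25) = 1+2+1+1 = 5.
Pick's theorem gives I = A − B/2 + 1 = 1480.5 − 5/2 + 1 = 1479, so the closed region contains I + B = 1479 + 5 = 1484 lattice points.

1484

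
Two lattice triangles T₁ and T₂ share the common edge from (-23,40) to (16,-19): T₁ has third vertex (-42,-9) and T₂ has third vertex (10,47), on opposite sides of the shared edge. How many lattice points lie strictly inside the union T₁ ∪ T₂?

2622

The union is the simple quadrilateral with vertices (-23,40), (-42,-9), (16,-19), (10,47) in order.
By the shoelace formula, twice the signed area is |((-23)·(-9) − (-42)·40) + ((-42)·(-19) − 16·(-9)) + (16·47 − 10·(-19)) + (10·40 − (-23)·47)| = 5252, so the area is 2626.
Along each edge there are gcd(|Δx|,|Δy|)+1 lattice points, so counting each shared vertex once the boundary has gcd(19,49) + gcd(58,10) + gcd(6,66) + gcd(33,7) = 1+2+6+1 = 10.
By Pick's theorem I = A − B/2 + 1 = 2626 − 10/2 + 1 = 2622.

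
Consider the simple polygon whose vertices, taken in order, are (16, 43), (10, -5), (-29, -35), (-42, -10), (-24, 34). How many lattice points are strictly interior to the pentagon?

Using the shoelace formula, 2A = |(16·(-5) − 10·43) + (10·(-35) − (-29)·(-5)) + ((-29)·(-10) − (-42)·(-35)) + ((-42)·34 − (-24)·(-10)) + ((-24)·43 − 16·34)| = 5429, so the area is 5429/2.
Summing gcd(|Δx|,|Δy|) over the edges gives the boundary count: gcd(6,48) + gcd(39,30) + gcd(13,25) + gcd(18,44) + gcd(40,9) = 6+3+1+2+1 = 13.
By Pick's theorem A = I + B/2 − 1, so I = 5429/2 − 13/2 + 1 = 2709.

2709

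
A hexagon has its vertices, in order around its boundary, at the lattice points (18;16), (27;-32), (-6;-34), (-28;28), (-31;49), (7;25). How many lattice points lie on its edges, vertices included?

Along each edge there are gcd(|Δx|,|Δy|)+1 lattice points, so counting each shared vertex once the boundary has gcd(9,48) + gcd(33,2) + gcd(22,62) + gcd(3,21) + gcd(38,24) + gcd(11,9) = 3+1+2+3+2+1 = 12.

12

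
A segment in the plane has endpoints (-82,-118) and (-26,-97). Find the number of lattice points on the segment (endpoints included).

8

The number of lattice points on a segment between lattice points is gcd(|Δx|,|Δy|) + 1 = gcd(56,21) + 1 = 7 + 1 = 8.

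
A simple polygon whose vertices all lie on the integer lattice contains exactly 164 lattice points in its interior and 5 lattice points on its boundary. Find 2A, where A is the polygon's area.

Pick's theorem states A = I + B/2 − 1, so A = 164 + 5/2 − 1 = 331/2.
Hence 2A = 331.

331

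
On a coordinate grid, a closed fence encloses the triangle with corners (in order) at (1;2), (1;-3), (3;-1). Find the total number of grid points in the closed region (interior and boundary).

The shoelace formula gives twice the area as |(1·(-3) − 1·2) + (1·(-1) − 3·(-3)) + (3·2 − 1·(-1))| = 10, so the area is 5.
Along each edge there are gcd(|Δx|,|Δy|)+1 lattice points, so counting each shared vertex once the boundary has gcd(0,5) + gcd(2,2) + gcd(2,3) = 5+2+1 = 8.
Pick's theorem gives I = A − B/2 + 1 = 5 − 8/2 + 1 = 2, so the closed region contains I + B = 2 + 8 = 10 lattice points.

10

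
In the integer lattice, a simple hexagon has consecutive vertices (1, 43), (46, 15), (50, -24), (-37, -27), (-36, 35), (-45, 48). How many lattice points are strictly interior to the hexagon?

The shoelace formula gives twice the area as |(1·15 − 46·43) + (46·(-24) − 50·15) + (50·(-27) − (-37)·(-24)) + ((-37)·35 − (-36)·(-27)) + ((-36)·48 − (-45)·35) + ((-45)·43 − 1·48)| = 10458, so the area is 5229.
Along each edge there are gcd(|Δx|,|Δy|)+1 lattice points, so counting each shared vertex once the boundary has gcd(45,28) + gcd(4,39) + gcd(87,3) + gcd(1,62) + gcd(9,13) + gcd(46,5) = 1+1+3+1+1+1 = 8.
By Pick's theorem A = I + B/2 − 1, so I = 5229 − 8/2 + 1 = 5226.

5226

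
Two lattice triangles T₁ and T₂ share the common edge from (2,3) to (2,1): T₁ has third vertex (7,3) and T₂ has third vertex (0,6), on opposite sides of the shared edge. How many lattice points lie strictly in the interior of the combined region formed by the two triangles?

4

The union is the simple quadrilateral with vertices (2,3), (7,3), (2,1), (0,6) in order.
Using the shoelace formula, 2A = |[2·3 − 7·3] + [7·1 − 2·3] + [2·6 − 0·1] + [0·3 − 2·6]| = 14, so the area is 7.
Summing gcd(|Δx|,|Δy|) over the edges gives the boundary count: gcd(5,0) + gcd(5,2) + gcd(2,5) + gcd(2,3) = 5+1+1+1 = 8.
By Pick's theorem I = A − B/2 + 1 = 7 − 8/2 + 1 = 4.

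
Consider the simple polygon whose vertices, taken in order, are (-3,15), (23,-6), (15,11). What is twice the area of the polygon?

274

By the shoelace formula, twice the signed area is |((-3)·(-6) − 23·15) + (23·11 − 15·(-6)) + (15·15 − (-3)·11)| = 274, so the area is 137.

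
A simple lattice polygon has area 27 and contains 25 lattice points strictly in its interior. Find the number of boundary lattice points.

Pick's theorem gives A = I + B/2 − 1, so B = 2(A − I + 1) = 2(27 − 25 + 1) = 6.

6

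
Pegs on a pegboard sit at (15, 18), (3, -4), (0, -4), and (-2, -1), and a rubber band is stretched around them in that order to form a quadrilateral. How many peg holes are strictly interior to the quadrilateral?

75

By the shoelace formula, twice the signed area is |[15·(-4) − 3·18] + [3·(-4) − 0·(-4)] + [0·(-1) − (-2)·(-4)] + [(-2)·18 − 15·(-1)]| = 155, so the area is 77.5.
The number of boundary lattice points is Σ gcd(|Δx|,|Δy|) = gcd(12,22) + gcd(3,0) + gcd(2,3) + gcd(17,19) = 2+3+1+1 = 7.
By Pick's theorem A = I + B/2 − 1, so I = 77.5 − 7/2 + 1 = 75.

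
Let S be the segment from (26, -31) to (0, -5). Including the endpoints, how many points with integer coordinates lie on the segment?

27

The number of lattice points on a segment between lattice points is gcd(|Δx|,|Δy|) + 1 = gcd(26,26) + 1 = 26 + 1 = 27.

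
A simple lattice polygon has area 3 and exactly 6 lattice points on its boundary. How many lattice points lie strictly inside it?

1

Pick's theorem A = I + B/2 − 1 rearranges to I = A − B/2 + 1 = 3 − 6/2 + 1 = 1.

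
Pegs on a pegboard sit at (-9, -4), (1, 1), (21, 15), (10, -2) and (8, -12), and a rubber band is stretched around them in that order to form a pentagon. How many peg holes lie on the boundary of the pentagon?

11

Along each edge there are gcd(|Δx|,|Δy|)+1 lattice points, so counting each shared vertex once the boundary has gcd(10,5) + gcd(20,14) + gcd(11,17) + gcd(2,10) + gcd(17,8) = 5+2+1+2+1 = 11.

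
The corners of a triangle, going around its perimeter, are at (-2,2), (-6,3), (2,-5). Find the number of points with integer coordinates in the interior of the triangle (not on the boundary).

8

The shoelace formula gives twice the area as |((-2)·3 − (-6)·2) + ((-6)·(-5) − 2·3) + (2·2 − (-2)·(-5))| = 24, so the area is 12.
Summing gcd(|Δx|,|Δy|) over the edges gives the boundary count: gcd(4,1) + gcd(8,8) + gcd(4,7) = 1+8+1 = 10.
Pick's theorem gives I = A − B/2 + 1 = 12 − 10/2 + 1 = 8.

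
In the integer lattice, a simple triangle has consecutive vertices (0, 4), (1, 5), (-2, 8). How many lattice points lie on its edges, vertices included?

Along each edge there are gcd(|Δx|,|Δy|)+1 lattice points, so counting each shared vertex once the boundary has gcd(1,1) + gcd(3,3) + gcd(2,4) = 1+3+2 = 6.

6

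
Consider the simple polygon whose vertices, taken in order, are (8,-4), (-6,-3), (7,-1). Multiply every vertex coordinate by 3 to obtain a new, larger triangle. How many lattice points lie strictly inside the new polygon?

The shoelace formula gives twice the area as |(8·(-3) − (-6)·(-4)) + ((-6)·(-1) − 7·(-3)) + (7·(-4) − 8·(-1))| = 41, so the area is 41/2.
Summing gcd(|Δx|,|Δy|) over the edges gives the boundary count: gcd(14,1) + gcd(13,2) + gcd(1,3) = 1+1+1 = 3.
Scaling by 3 multiplies the area by 3² = 9 (so the new area is 184.5) and multiplies the boundary lattice-point count by 3, giving 9.
By Pick's theorem, the interior count of the dilated polygon is 184.5 − 9/2 + 1 = 181.

181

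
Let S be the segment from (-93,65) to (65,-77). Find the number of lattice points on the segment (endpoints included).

The number of lattice points on a segment between lattice points is gcd(|Δx|,|Δy|) + 1 = gcd(158,142) + 1 = 2 + 1 = 3.

3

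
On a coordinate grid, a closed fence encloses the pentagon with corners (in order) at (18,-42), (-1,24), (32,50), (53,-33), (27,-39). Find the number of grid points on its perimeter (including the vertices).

The number of boundary lattice points is Σ gcd(|Δx|,|Δy|) = gcd(19,66) + gcd(33,26) + gcd(21,83) + gcd(26,6) + gcd(9,3) = 1+1+1+2+3 = 8.

8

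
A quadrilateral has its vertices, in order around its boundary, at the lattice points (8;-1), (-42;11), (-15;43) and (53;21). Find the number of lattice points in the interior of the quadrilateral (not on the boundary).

By the shoelace formula, twice the signed area is |(8·11 − (-42)·(-1)) + ((-42)·43 − (-15)·11) + ((-15)·21 − 53·43) + (53·(-1) − 8·21)| = 4410, so the area is 2205.
The number of boundary lattice points is Σ gcd(|Δx|,|Δy|) = gcd(50,12) + gcd(27,32) + gcd(68,22) + gcd(45,22) = 2+1+2+1 = 6.
Pick's theorem gives I = A − B/2 + 1 = 2205 − 6/2 + 1 = 2203.

2203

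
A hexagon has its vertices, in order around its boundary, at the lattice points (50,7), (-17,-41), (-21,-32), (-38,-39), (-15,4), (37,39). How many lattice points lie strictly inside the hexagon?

The shoelace formula gives twice the area as |(50·(-41) − (-17)·7) + ((-17)·(-32) − (-21)·(-41)) + ((-21)·(-39) − (-38)·(-32)) + ((-38)·4 − (-15)·(-39)) + ((-15)·39 − 37·4) + (37·7 − 50·39)| = 5806, so the area is 2903.
Along each edge there are gcd(|Δx|,|Δy|)+1 lattice points, so counting each shared vertex once the boundary has gcd(67,48) + gcd(4,9) + gcd(17,7) + gcd(23,43) + gcd(52,35) + gcd(13,32) = 1+1+1+1+1+1 = 6.
By Pick's theorem A = I + B/2 − 1, so I = 2903 − 6/2 + 1 = 2901.

2901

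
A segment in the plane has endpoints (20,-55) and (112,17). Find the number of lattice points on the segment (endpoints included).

The number of lattice points on a segment between lattice points is gcd(|Δx|,|Δy|) + 1 = gcd(92,72) + 1 = 4 + 1 = 5.

5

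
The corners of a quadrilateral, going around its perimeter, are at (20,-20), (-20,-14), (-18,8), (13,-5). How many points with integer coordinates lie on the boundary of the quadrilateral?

The number of boundary lattice points is Σ gcd(|Δx|,|Δy|) = gcd(40,6) + gcd(2,22) + gcd(31,13) + gcd(7,15) = 2+2+1+1 = 6.

6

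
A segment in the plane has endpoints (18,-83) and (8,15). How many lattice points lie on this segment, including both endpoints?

3

The number of lattice points on a segment between lattice points is gcd(|Δx|,|Δy|) + 1 = gcd(10,98) + 1 = 2 + 1 = 3.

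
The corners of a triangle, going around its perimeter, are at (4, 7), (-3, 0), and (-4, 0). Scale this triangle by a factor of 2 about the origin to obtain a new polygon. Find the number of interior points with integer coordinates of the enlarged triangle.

Using the shoelace formula, 2A = |(4·0 − (-3)·7) + ((-3)·0 − (-4)·0) + ((-4)·7 − 4·0)| = 7, so the area is 7/2.
The number of boundary lattice points is Σ gcd(|Δx|,|Δy|) = gcd(7,7) + gcd(1,0) + gcd(8,7) = 7+1+1 = 9.
Scaling by 2 multiplies the area by 2² = 4 (so the new area is 14) and multiplies the boundary lattice-point count by 2, giving 18.
By Pick's theorem, the interior count of the dilated polygon is 14 − 18/2 + 1 = 6.

6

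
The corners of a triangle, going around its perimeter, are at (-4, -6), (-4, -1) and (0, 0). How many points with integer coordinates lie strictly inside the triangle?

By the shoelace formula, twice the signed area is |((-4)·(-1) − (-4)·(-6)) + ((-4)·0 − 0·(-1)) + (0·(-6) − (-4)·0)| = 20, so the area is 10.
The number of boundary lattice points is Σ gcd(|Δx|,|Δy|) = gcd(0,5) + gcd(4,1) + gcd(4,6) = 5+1+2 = 8.
By Pick's theorem A = I + B/2 − 1, so I = 10 − 8/2 + 1 = 7.

7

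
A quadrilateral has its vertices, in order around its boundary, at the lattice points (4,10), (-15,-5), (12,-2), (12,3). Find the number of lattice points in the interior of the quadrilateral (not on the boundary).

190

By the shoelace formula, twice the signed area is |(4·(-5) − (-15)·10) + ((-15)·(-2) − 12·(-5)) + (12·3 − 12·(-2)) + (12·10 − 4·3)| = 388, so the area is 194.
The number of boundary lattice points is Σ gcd(|Δx|,|Δy|) = gcd(19,15) + gcd(27,3) + gcd(0,5) + gcd(8,7) = 1+3+5+1 = 10.
By Pick's theorem A = I + B/2 − 1, so I = 194 − 10/2 + 1 = 190.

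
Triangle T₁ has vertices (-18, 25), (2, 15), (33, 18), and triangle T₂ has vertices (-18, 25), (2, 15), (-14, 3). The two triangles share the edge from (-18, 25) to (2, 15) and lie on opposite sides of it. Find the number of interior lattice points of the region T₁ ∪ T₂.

The union is the simple quadrilateral with vertices (-18, 25), (33, 18), (2, 15), (-14, 3) in order.
The shoelace formula gives twice the area as |((-18)·18 − 33·25) + (33·15 − 2·18) + (2·3 − (-14)·15) + ((-14)·25 − (-18)·3)| = 770, so the area is 385.
The number of boundary lattice points is Σ gcd(|Δx|,|Δy|) = gcd(51,7) + gcd(31,3) + gcd(16,12) + gcd(4,22) = 1+1+4+2 = 8.
By Pick's theorem I = A − B/2 + 1 = 385 − 8/2 + 1 = 382.

382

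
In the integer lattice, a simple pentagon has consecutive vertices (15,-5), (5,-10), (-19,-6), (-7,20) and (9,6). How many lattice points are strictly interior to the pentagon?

556

The shoelace formula gives twice the area as |[15·(-10) − 5·(-5)] + [5·(-6) − (-19)·(-10)] + [(-19)·20 − (-7)·(-6)] + [(-7)·6 − 9·20] + [9·(-5) − 15·6]| = 1124, so the area is 562.
Along each edge there are gcd(|Δx|,|Δy|)+1 lattice points, so counting each shared vertex once the boundary has gcd(10,5) + gcd(24,4) + gcd(12,26) + gcd(16,14) + gcd(6,11) = 5+4+2+2+1 = 14.
By Pick's theorem A = I + B/2 − 1, so I = 562 − 14/2 + 1 = 556.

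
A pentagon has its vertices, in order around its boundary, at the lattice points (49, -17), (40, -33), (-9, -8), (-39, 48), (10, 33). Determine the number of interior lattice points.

By the shoelace formula, twice the signed area is |[49·(-33) − 40·(-17)] + [40·(-8) − (-9)·(-33)] + [(-9)·48 − (-39)·(-8)] + [(-39)·33 − 10·48] + [10·(-17) − 49·33]| = 5852, so the area is 2926.
The number of boundary lattice points is Σ gcd(|Δx|,|Δy|) = gcd(9,16) + gcd(49,25) + gcd(30,56) + gcd(49,15) + gcd(39,50) = 1+1+2+1+1 = 6.
Pick's theorem gives I = A − B/2 + 1 = 2926 − 6/2 + 1 = 2924.

2924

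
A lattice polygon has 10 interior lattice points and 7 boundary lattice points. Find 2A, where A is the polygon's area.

Pick's theorem states A = I + B/2 − 1, so A = 10 + 7/2 − 1 = 25/2.
Hence 2A = 25.

25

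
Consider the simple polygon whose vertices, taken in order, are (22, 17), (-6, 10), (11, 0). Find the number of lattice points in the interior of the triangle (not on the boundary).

196

By the shoelace formula, twice the signed area is |[22·10 − (-6)·17] + [(-6)·0 − 11·10] + [11·17 − 22·0]| = 399, so the area is 199.5.
The number of boundary lattice points is Σ gcd(|Δx|,|Δy|) = gcd(28,7) + gcd(17,10) + gcd(11,17) = 7+1+1 = 9.
By Pick's theorem A = I + B/2 − 1, so I = 199.5 − 9/2 + 1 = 196.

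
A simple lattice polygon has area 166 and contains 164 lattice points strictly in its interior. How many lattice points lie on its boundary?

Pick's theorem gives A = I + B/2 − 1, so B = 2(A − I + 1) = 2(166 − 164 + 1) = 6.

6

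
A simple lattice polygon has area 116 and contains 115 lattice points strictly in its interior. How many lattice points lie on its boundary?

Pick's theorem gives A = I + B/2 − 1, so B = 2(A − I + 1) = 2(116 − 115 + 1) = 4.

4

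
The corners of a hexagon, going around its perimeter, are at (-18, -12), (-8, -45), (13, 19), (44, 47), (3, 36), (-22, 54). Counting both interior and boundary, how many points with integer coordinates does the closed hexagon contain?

2282

The shoelace formula gives twice the area as |[(-18)·(-45) − (-8)·(-12)] + [(-8)·19 − 13·(-45)] + [13·47 − 44·19] + [44·36 − 3·47] + [3·54 − (-22)·36] + [(-22)·(-12) − (-18)·54]| = 4555, so the area is 4555/2.
The number of boundary lattice points is Σ gcd(|Δx|,|Δy|) = gcd(10,33) + gcd(21,64) + gcd(31,28) + gcd(41,11) + gcd(25,18) + gcd(4,66) = 1+1+1+1+1+2 = 7.
Pick's theorem gives I = A − B/2 + 1 = 4555/2 − 7/2 + 1 = 2275, so the closed region contains I + B = 2275 + 7 = 2282 lattice points.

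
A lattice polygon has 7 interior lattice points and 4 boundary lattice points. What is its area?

Pick's theorem states A = I + B/2 − 1, so A = 7 + 4/2 − 1 = 8.

8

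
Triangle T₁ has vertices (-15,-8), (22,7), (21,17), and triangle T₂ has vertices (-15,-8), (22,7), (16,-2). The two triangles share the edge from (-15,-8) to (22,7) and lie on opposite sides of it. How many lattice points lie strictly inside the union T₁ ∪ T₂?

The union is the simple quadrilateral with vertices (-15,-8), (21,17), (22,7), (16,-2) in order.
Using the shoelace formula, 2A = |((-15)·17 − 21·(-8)) + (21·7 − 22·17) + (22·(-2) − 16·7) + (16·(-8) − (-15)·(-2))| = 628, so the area is 314.
The number of boundary lattice points is Σ gcd(|Δx|,|Δy|) = gcd(36,25) + gcd(1,10) + gcd(6,9) + gcd(31,6) = 1+1+3+1 = 6.
By Pick's theorem I = A − B/2 + 1 = 314 − 6/2 + 1 = 312.

312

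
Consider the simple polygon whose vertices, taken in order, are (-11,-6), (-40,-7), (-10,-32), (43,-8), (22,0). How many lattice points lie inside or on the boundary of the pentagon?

1280

The shoelace formula gives twice the area as |[(-11)·(-7) − (-40)·(-6)] + [(-40)·(-32) − (-10)·(-7)] + [(-10)·(-8) − 43·(-32)] + [43·0 − 22·(-8)] + [22·(-6) − (-11)·0]| = 2547, so the area is 1273.5.
The number of boundary lattice points is Σ gcd(|Δx|,|Δy|) = gcd(29,1) + gcd(30,25) + gcd(53,24) + gcd(21,8) + gcd(33,6) = 1+5+1+1+3 = 11.
Pick's theorem gives I = A − B/2 + 1 = 1273.5 − 11/2 + 1 = 1269, so the closed region contains I + B = 1269 + 11 = 1280 lattice points.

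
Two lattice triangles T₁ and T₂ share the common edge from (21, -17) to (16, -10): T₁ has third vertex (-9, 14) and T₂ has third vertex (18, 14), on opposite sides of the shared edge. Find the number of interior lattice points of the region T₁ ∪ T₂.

The union is the simple quadrilateral with vertices (21, -17), (-9, 14), (16, -10), (18, 14) in order.
By the shoelace formula, twice the signed area is |[21·14 − (-9)·(-17)] + [(-9)·(-10) − 16·14] + [16·14 − 18·(-10)] + [18·(-17) − 21·14]| = 189, so the area is 94.5.
Summing gcd(|Δx|,|Δy|) over the edges gives the boundary count: gcd(30,31) + gcd(25,24) + gcd(2,24) + gcd(3,31) = 1+1+2+1 = 5.
By Pick's theorem I = A − B/2 + 1 = 94.5 − 5/2 + 1 = 93.

93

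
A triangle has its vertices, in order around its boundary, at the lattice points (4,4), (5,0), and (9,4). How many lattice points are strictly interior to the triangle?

The shoelace formula gives twice the area as |(4·0 − 5·4) + (5·4 − 9·0) + (9·4 − 4·4)| = 20, so the area is 10.
Summing gcd(|Δx|,|Δy|) over the edges gives the boundary count: gcd(1,4) + gcd(4,4) + gcd(5,0) = 1+4+5 = 10.
Pick's theorem gives I = A − B/2 + 1 = 10 − 10/2 + 1 = 6.

6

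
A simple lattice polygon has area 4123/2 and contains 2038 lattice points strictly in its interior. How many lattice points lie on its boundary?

49

Pick's theorem gives A = I + B/2 − 1, so B = 2(A − I + 1) = 2(4123/2 − 2038 + 1) = 49.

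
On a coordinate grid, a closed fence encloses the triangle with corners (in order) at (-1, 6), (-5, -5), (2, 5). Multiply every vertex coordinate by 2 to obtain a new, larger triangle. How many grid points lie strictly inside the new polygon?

Using the shoelace formula, 2A = |((-1)·(-5) − (-5)·6) + ((-5)·5 − 2·(-5)) + (2·6 − (-1)·5)| = 37, so the area is 18.5.
Summing gcd(|Δx|,|Δy|) over the edges gives the boundary count: gcd(4,11) + gcd(7,10) + gcd(3,1) = 1+1+1 = 3.
Scaling by 2 multiplies the area by 2² = 4 (so the new area is 74) and multiplies the boundary lattice-point count by 2, giving 6.
By Pick's theorem, the interior count of the dilated polygon is 74 − 6/2 + 1 = 72.

72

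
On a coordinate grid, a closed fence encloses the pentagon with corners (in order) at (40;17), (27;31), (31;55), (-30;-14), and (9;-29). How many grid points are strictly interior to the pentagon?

2411

By the shoelace formula, twice the signed area is |(40·31 − 27·17) + (27·55 − 31·31) + (31·(-14) − (-30)·55) + ((-30)·(-29) − 9·(-14)) + (9·17 − 40·(-29))| = 4830, so the area is 2415.
The number of boundary lattice points is Σ gcd(|Δx|,|Δy|) = gcd(13,14) + gcd(4,24) + gcd(61,69) + gcd(39,15) + gcd(31,46) = 1+4+1+3+1 = 10.
By Pick's theorem A = I + B/2 − 1, so I = 2415 − 10/2 + 1 = 2411.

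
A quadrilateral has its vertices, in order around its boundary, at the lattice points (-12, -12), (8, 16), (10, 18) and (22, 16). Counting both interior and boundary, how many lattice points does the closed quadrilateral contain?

Using the shoelace formula, 2A = |((-12)·16 − 8·(-12)) + (8·18 − 10·16) + (10·16 − 22·18) + (22·(-12) − (-12)·16)| = 420, so the area is 210.
Along each edge there are gcd(|Δx|,|Δy|)+1 lattice points, so counting each shared vertex once the boundary has gcd(20,28) + gcd(2,2) + gcd(12,2) + gcd(34,28) = 4+2+2+2 = 10.
Pick's theorem gives I = A − B/2 + 1 = 210 − 10/2 + 1 = 206, so the closed region contains I + B = 206 + 10 = 216 lattice points.

216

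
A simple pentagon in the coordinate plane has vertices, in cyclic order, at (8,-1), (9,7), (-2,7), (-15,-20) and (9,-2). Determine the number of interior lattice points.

The shoelace formula gives twice the area as |[8·7 − 9·(-1)] + [9·7 − (-2)·7] + [(-2)·(-20) − (-15)·7] + [(-15)·(-2) − 9·(-20)] + [9·(-1) − 8·(-2)]| = 504, so the area is 252.
Along each edge there are gcd(|Δx|,|Δy|)+1 lattice points, so counting each shared vertex once the boundary has gcd(1,8) + gcd(11,0) + gcd(13,27) + gcd(24,18) + gcd(1,1) = 1+11+1+6+1 = 20.
Pick's theorem gives I = A − B/2 + 1 = 252 − 20/2 + 1 = 243.

243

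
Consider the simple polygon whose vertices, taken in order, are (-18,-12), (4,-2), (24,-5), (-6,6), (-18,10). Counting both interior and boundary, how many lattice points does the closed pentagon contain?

Using the shoelace formula, 2A = |[(-18)·(-2) − 4·(-12)] + [4·(-5) − 24·(-2)] + [24·6 − (-6)·(-5)] + [(-6)·10 − (-18)·6] + [(-18)·(-12) − (-18)·10]| = 670, so the area is 335.
Along each edge there are gcd(|Δx|,|Δy|)+1 lattice points, so counting each shared vertex once the boundary has gcd(22,10) + gcd(20,3) + gcd(30,11) + gcd(12,4) + gcd(0,22) = 2+1+1+4+22 = 30.
Pick's theorem gives I = A − B/2 + 1 = 335 − 30/2 + 1 = 321, so the closed region contains I + B = 321 + 30 = 351 lattice points.

351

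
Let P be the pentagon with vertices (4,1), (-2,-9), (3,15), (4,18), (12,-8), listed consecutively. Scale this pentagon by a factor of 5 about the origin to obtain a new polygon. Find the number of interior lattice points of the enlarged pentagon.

The shoelace formula gives twice the area as |[4·(-9) − (-2)·1] + [(-2)·15 − 3·(-9)] + [3·18 − 4·15] + [4·(-8) − 12·18] + [12·1 − 4·(-8)]| = 247, so the area is 247/2.
The number of boundary lattice points is Σ gcd(|Δx|,|Δy|) = gcd(6,10) + gcd(5,24) + gcd(1,3) + gcd(8,26) + gcd(8,9) = 2+1+1+2+1 = 7.
Scaling by 5 multiplies the area by 5² = 25 (so the new area is 3087.5) and multiplies the boundary lattice-point count by 5, giving 35.
By Pick's theorem, the interior count of the dilated polygon is 3087.5 − 35/2 + 1 = 3071.

3071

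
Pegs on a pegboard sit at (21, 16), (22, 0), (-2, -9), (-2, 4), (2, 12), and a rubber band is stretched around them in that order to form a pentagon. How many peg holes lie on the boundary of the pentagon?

22

The number of boundary lattice points is Σ gcd(|Δx|,|Δy|) = gcd(1,16) + gcd(24,9) + gcd(0,13) + gcd(4,8) + gcd(19,4) = 1+3+13+4+1 = 22.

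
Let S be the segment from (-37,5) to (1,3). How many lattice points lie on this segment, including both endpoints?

The number of lattice points on a segment between lattice points is gcd(|Δx|,|Δy|) + 1 = gcd(38,2) + 1 = 2 + 1 = 3.

3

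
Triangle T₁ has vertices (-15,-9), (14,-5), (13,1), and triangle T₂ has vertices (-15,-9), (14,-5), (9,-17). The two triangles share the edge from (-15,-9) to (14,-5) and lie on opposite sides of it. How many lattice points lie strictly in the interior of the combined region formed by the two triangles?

The union is the simple quadrilateral with vertices (-15,-9), (13,1), (14,-5), (9,-17) in order.
By the shoelace formula, twice the signed area is |[(-15)·1 − 13·(-9)] + [13·(-5) − 14·1] + [14·(-17) − 9·(-5)] + [9·(-9) − (-15)·(-17)]| = 506, so the area is 253.
Along each edge there are gcd(|Δx|,|Δy|)+1 lattice points, so counting each shared vertex once the boundary has gcd(28,10) + gcd(1,6) + gcd(5,12) + gcd(24,8) = 2+1+1+8 = 12.
By Pick's theorem I = A − B/2 + 1 = 253 − 12/2 + 1 = 248.

248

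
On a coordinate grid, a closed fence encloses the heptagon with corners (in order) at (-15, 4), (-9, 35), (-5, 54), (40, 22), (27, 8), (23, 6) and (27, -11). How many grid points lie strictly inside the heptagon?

The shoelace formula gives twice the area as |((-15)·35 − (-9)·4) + ((-9)·54 − (-5)·35) + ((-5)·22 − 40·54) + (40·8 − 27·22) + (27·6 − 23·8) + (23·(-11) − 27·6) + (27·4 − (-15)·(-11))| = 3838, so the area is 1919.
The number of boundary lattice points is Σ gcd(|Δx|,|Δy|) = gcd(6,31) + gcd(4,19) + gcd(45,32) + gcd(13,14) + gcd(4,2) + gcd(4,17) + gcd(42,15) = 1+1+1+1+2+1+3 = 10.
By Pick's theorem A = I + B/2 − 1, so I = 1919 − 10/2 + 1 = 1915.

1915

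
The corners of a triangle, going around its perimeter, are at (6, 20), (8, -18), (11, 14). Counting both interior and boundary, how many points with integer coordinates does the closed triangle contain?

92

Using the shoelace formula, 2A = |[6·(-18) − 8·20] + [8·14 − 11·(-18)] + [11·20 − 6·14]| = 178, so the area is 89.
Summing gcd(|Δx|,|Δy|) over the edges gives the boundary count: gcd(2,38) + gcd(3,32) + gcd(5,6) = 2+1+1 = 4.
Pick's theorem gives I = A − B/2 + 1 = 89 − 4/2 + 1 = 88, so the closed region contains I + B = 88 + 4 = 92 lattice points.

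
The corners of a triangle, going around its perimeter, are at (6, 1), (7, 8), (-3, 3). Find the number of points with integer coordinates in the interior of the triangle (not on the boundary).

Using the shoelace formula, 2A = |[6·8 − 7·1] + [7·3 − (-3)·8] + [(-3)·1 − 6·3]| = 65, so the area is 32.5.
The number of boundary lattice points is Σ gcd(|Δx|,|Δy|) = gcd(1,7) + gcd(10,5) + gcd(9,2) = 1+5+1 = 7.
Pick's theorem gives I = A − B/2 + 1 = 32.5 − 7/2 + 1 = 30.

30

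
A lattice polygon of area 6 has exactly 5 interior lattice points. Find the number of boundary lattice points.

4

Pick's theorem gives A = I + B/2 − 1, so B = 2(A − I + 1) = 2(6 − 5 + 1) = 4.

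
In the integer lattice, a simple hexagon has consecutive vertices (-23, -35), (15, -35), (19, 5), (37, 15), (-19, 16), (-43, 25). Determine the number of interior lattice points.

2637

By the shoelace formula, twice the signed area is |[(-23)·(-35) − 15·(-35)] + [15·5 − 19·(-35)] + [19·15 − 37·5] + [37·16 − (-19)·15] + [(-19)·25 − (-43)·16] + [(-43)·(-35) − (-23)·25]| = 5340, so the area is 2670.
The number of boundary lattice points is Σ gcd(|Δx|,|Δy|) = gcd(38,0) + gcd(4,40) + gcd(18,10) + gcd(56,1) + gcd(24,9) + gcd(20,60) = 38+4+2+1+3+20 = 68.
By Pick's theorem A = I + B/2 − 1, so I = 2670 − 68/2 + 1 = 2637.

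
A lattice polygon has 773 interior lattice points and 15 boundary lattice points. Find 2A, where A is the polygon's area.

By Pick's theorem, A = I + B/2 − 1 = 773 + 15/2 − 1 = 1559/2.
Hence 2A = 1559.

1559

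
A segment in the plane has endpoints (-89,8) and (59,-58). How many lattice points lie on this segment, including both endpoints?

3

The number of lattice points on a segment between lattice points is gcd(|Δx|,|Δy|) + 1 = gcd(148,66) + 1 = 2 + 1 = 3.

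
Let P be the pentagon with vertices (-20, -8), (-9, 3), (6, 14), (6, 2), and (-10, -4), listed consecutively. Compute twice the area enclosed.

Using the shoelace formula, 2A = |[(-20)·3 − (-9)·(-8)] + [(-9)·14 − 6·3] + [6·2 − 6·14] + [6·(-4) − (-10)·2] + [(-10)·(-8) − (-20)·(-4)]| = 352, so the area is 176.

352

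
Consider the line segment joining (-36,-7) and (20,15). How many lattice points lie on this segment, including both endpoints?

3

The number of lattice points on a segment between lattice points is gcd(|Δx|,|Δy|) + 1 = gcd(56,22) + 1 = 2 + 1 = 3.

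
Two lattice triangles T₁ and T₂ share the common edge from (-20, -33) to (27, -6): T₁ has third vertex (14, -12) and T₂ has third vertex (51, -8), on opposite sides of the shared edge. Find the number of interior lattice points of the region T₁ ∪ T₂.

The union is the simple quadrilateral with vertices (-20, -33), (14, -12), (27, -6), (51, -8) in order.
The shoelace formula gives twice the area as |[(-20)·(-12) − 14·(-33)] + [14·(-6) − 27·(-12)] + [27·(-8) − 51·(-6)] + [51·(-33) − (-20)·(-8)]| = 811, so the area is 405.5.
The number of boundary lattice points is Σ gcd(|Δx|,|Δy|) = gcd(34,21) + gcd(13,6) + gcd(24,2) + gcd(71,25) = 1+1+2+1 = 5.
By Pick's theorem I = A − B/2 + 1 = 405.5 − 5/2 + 1 = 404.

404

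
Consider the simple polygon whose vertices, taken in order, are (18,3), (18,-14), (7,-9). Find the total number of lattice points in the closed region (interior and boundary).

104

Using the shoelace formula, 2A = |(18·(-14) − 18·3) + (18·(-9) − 7·(-14)) + (7·3 − 18·(-9))| = 187, so the area is 187/2.
Summing gcd(|Δx|,|Δy|) over the edges gives the boundary count: gcd(0,17) + gcd(11,5) + gcd(11,12) = 17+1+1 = 19.
Pick's theorem gives I = A − B/2 + 1 = 187/2 − 19/2 + 1 = 85, so the closed region contains I + B = 85 + 19 = 104 lattice points.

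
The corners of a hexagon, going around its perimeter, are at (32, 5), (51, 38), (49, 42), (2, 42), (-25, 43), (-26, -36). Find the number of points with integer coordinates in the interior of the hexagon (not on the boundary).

3670

By the shoelace formula, twice the signed area is |[32·38 − 51·5] + [51·42 − 49·38] + [49·42 − 2·42] + [2·43 − (-25)·42] + [(-25)·(-36) − (-26)·43] + [(-26)·5 − 32·(-36)]| = 7391, so the area is 7391/2.
Summing gcd(|Δx|,|Δy|) over the edges gives the boundary count: gcd(19,33) + gcd(2,4) + gcd(47,0) + gcd(27,1) + gcd(1,79) + gcd(58,41) = 1+2+47+1+1+1 = 53.
By Pick's theorem A = I + B/2 − 1, so I = 7391/2 − 53/2 + 1 = 3670.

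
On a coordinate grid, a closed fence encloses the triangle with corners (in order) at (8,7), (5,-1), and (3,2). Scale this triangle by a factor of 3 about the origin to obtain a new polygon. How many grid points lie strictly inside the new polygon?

103

Using the shoelace formula, 2A = |[8·(-1) − 5·7] + [5·2 − 3·(-1)] + [3·7 − 8·2]| = 25, so the area is 12.5.
The number of boundary lattice points is Σ gcd(|Δx|,|Δy|) = gcd(3,8) + gcd(2,3) + gcd(5,5) = 1+1+5 = 7.
Scaling by 3 multiplies the area by 3² = 9 (so the new area is 225/2) and multiplies the boundary lattice-point count by 3, giving 21.
By Pick's theorem, the interior count of the dilated polygon is 225/2 − 21/2 + 1 = 103.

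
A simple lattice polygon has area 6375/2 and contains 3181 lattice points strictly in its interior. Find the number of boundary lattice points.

Pick's theorem gives A = I + B/2 − 1, so B = 2(A − I + 1) = 2(6375/2 − 3181 + 1) = 15.

15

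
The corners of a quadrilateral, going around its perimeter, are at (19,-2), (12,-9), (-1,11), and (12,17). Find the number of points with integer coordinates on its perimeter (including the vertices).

10

Summing gcd(|Δx|,|Δy|) over the edges gives the boundary count: gcd(7,7) + gcd(13,20) + gcd(13,6) + gcd(7,19) = 7+1+1+1 = 10.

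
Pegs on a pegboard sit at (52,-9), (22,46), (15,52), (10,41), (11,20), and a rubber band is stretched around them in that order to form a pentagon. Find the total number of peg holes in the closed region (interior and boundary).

By the shoelace formula, twice the signed area is |(52·46 − 22·(-9)) + (22·52 − 15·46) + (15·41 − 10·52) + (10·20 − 11·41) + (11·(-9) − 52·20)| = 1749, so the area is 1749/2.
The number of boundary lattice points is Σ gcd(|Δx|,|Δy|) = gcd(30,55) + gcd(7,6) + gcd(5,11) + gcd(1,21) + gcd(41,29) = 5+1+1+1+1 = 9.
Pick's theorem gives I = A − B/2 + 1 = 1749/2 − 9/2 + 1 = 871, so the closed region contains I + B = 871 + 9 = 880 lattice points.

880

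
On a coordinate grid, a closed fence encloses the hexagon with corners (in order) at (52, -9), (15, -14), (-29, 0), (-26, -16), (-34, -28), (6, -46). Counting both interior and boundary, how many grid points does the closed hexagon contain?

By the shoelace formula, twice the signed area is |(52·(-14) − 15·(-9)) + (15·0 − (-29)·(-14)) + ((-29)·(-16) − (-26)·0) + ((-26)·(-28) − (-34)·(-16)) + ((-34)·(-46) − 6·(-28)) + (6·(-9) − 52·(-46))| = 3719, so the area is 1859.5.
The number of boundary lattice points is Σ gcd(|Δx|,|Δy|) = gcd(37,5) + gcd(44,14) + gcd(3,16) + gcd(8,12) + gcd(40,18) + gcd(46,37) = 1+2+1+4+2+1 = 11.
Pick's theorem gives I = A − B/2 + 1 = 1859.5 − 11/2 + 1 = 1855, so the closed region contains I + B = 1855 + 11 = 1866 lattice points.

1866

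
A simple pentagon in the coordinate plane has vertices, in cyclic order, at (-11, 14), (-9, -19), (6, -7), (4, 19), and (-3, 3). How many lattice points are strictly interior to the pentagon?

354

Using the shoelace formula, 2A = |((-11)·(-19) − (-9)·14) + ((-9)·(-7) − 6·(-19)) + (6·19 − 4·(-7)) + (4·3 − (-3)·19) + ((-3)·14 − (-11)·3)| = 714, so the area is 357.
Summing gcd(|Δx|,|Δy|) over the edges gives the boundary count: gcd(2,33) + gcd(15,12) + gcd(2,26) + gcd(7,16) + gcd(8,11) = 1+3+2+1+1 = 8.
By Pick's theorem A = I + B/2 − 1, so I = 357 − 8/2 + 1 = 354.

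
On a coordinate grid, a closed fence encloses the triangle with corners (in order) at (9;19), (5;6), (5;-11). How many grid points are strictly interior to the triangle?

Using the shoelace formula, 2A = |[9·6 − 5·19] + [5·(-11) − 5·6] + [5·19 − 9·(-11)]| = 68, so the area is 34.
The number of boundary lattice points is Σ gcd(|Δx|,|Δy|) = gcd(4,13) + gcd(0,17) + gcd(4,30) = 1+17+2 = 20.
Pick's theorem gives I = A − B/2 + 1 = 34 − 20/2 + 1 = 25.

25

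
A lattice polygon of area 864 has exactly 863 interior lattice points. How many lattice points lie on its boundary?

Pick's theorem gives A = I + B/2 − 1, so B = 2(A − I + 1) = 2(864 − 863 + 1) = 4.

4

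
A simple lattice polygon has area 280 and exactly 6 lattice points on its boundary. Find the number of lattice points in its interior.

278

From Pick's theorem, I = A − B/2 + 1 = 280 − 6/2 + 1 = 278.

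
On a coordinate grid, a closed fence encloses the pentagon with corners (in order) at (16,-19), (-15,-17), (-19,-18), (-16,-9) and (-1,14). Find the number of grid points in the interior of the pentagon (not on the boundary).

By the shoelace formula, twice the signed area is |(16·(-17) − (-15)·(-19)) + ((-15)·(-18) − (-19)·(-17)) + ((-19)·(-9) − (-16)·(-18)) + ((-16)·14 − (-1)·(-9)) + ((-1)·(-19) − 16·14)| = 1165, so the area is 1165/2.
Summing gcd(|Δx|,|Δy|) over the edges gives the boundary count: gcd(31,2) + gcd(4,1) + gcd(3,9) + gcd(15,23) + gcd(17,33) = 1+1+3+1+1 = 7.
Pick's theorem gives I = A − B/2 + 1 = 1165/2 − 7/2 + 1 = 580.

580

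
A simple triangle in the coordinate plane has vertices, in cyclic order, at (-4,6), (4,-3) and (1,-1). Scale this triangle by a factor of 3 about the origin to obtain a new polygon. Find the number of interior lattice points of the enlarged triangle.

46

By the shoelace formula, twice the signed area is |[(-4)·(-3) − 4·6] + [4·(-1) − 1·(-3)] + [1·6 − (-4)·(-1)]| = 11, so the area is 11/2.
Summing gcd(|Δx|,|Δy|) over the edges gives the boundary count: gcd(8,9) + gcd(3,2) + gcd(5,7) = 1+1+1 = 3.
Scaling by 3 multiplies the area by 3² = 9 (so the new area is 99/2) and multiplies the boundary lattice-point count by 3, giving 9.
By Pick's theorem, the interior count of the dilated polygon is 99/2 − 9/2 + 1 = 46.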